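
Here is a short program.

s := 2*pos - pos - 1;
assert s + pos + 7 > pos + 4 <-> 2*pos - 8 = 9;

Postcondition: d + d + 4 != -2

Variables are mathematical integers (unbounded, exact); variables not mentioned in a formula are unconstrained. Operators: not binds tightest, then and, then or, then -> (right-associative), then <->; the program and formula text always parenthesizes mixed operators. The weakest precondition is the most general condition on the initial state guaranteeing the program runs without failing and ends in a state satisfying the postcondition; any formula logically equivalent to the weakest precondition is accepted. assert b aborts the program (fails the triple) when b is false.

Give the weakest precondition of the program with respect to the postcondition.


Working backward. After the program, the postcondition d + d + 4 != -2 must hold; in canonical form it is 2*d != -6.
Before assert s + pos + 7 > pos + 4 <-> 2*pos - 8 = 9: (s > -3 <-> 2*pos = 17) and 2*d != -6
Before s := 2*pos - pos - 1: (pos > -2 <-> 2*pos = 17) and 2*d != -6
Answer: WP = (pos > -2 <-> 2*pos = 17) and 2*d != -6


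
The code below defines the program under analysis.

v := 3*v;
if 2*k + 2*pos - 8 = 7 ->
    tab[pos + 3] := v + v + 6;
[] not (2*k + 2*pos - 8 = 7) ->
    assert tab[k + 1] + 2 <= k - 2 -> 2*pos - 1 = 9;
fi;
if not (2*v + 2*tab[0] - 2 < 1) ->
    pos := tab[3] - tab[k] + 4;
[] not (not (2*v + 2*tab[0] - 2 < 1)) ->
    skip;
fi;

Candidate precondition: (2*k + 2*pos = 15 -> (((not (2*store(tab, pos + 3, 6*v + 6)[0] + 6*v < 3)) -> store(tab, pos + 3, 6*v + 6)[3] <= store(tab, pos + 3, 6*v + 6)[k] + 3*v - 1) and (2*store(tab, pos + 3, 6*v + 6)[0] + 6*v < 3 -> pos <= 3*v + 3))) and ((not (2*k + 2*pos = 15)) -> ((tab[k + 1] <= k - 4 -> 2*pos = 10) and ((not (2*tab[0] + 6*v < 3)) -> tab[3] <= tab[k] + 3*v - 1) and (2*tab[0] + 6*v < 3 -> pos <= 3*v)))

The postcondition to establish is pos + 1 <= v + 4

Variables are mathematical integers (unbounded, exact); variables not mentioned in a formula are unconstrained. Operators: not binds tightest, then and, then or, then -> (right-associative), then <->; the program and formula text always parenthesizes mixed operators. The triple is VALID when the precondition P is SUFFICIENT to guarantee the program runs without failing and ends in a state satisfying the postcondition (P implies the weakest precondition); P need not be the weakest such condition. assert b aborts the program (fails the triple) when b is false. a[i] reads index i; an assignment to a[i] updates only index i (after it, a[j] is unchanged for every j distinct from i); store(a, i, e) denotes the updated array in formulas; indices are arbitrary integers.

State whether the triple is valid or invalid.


Working backward. After the program, the postcondition pos + 1 <= v + 4 must hold; in canonical form it is pos <= v + 3.
Then branch requires tab[3] <= tab[k] + v - 1; else branch requires pos <= v + 3.
Before the if: ((not (2*tab[0] + 2*v < 3)) -> tab[3] <= tab[k] + v - 1) and (2*tab[0] + 2*v < 3 -> pos <= v + 3)
Then branch requires ((not (2*store(tab, pos + 3, 2*v + 6)[0] + 2*v < 3)) -> store(tab, pos + 3, 2*v + 6)[3] <= store(tab, pos + 3, 2*v + 6)[k] + v - 1) and (2*store(tab, pos + 3, 2*v + 6)[0] + 2*v < 3 -> pos <= v + 3); else branch requires (tab[k + 1] <= k - 4 -> 2*pos = 10) and ((not (2*tab[0] + 2*v < 3)) -> tab[3] <= tab[k] + v - 1) and (2*tab[0] + 2*v < 3 -> pos <= v + 3).
Before the if: (2*k + 2*pos = 15 -> (((not (2*store(tab, pos + 3, 2*v + 6)[0] + 2*v < 3)) -> store(tab, pos + 3, 2*v + 6)[3] <= store(tab, pos + 3, 2*v + 6)[k] + v - 1) and (2*store(tab, pos + 3, 2*v + 6)[0] + 2*v < 3 -> pos <= v + 3))) and ((not (2*k + 2*pos = 15)) -> ((tab[k + 1] <= k - 4 -> 2*pos = 10) and ((not (2*tab[0] + 2*v < 3)) -> tab[3] <= tab[k] + v - 1) and (2*tab[0] + 2*v < 3 -> pos <= v + 3)))
Before v := 3*v: (2*k + 2*pos = 15 -> (((not (2*store(tab, pos + 3, 6*v + 6)[0] + 6*v < 3)) -> store(tab, pos + 3, 6*v + 6)[3] <= store(tab, pos + 3, 6*v + 6)[k] + 3*v - 1) and (2*store(tab, pos + 3, 6*v + 6)[0] + 6*v < 3 -> pos <= 3*v + 3))) and ((not (2*k + 2*pos = 15)) -> ((tab[k + 1] <= k - 4 -> 2*pos = 10) and ((not (2*tab[0] + 6*v < 3)) -> tab[3] <= tab[k] + 3*v - 1) and (2*tab[0] + 6*v < 3 -> pos <= 3*v + 3)))
The weakest precondition is (2*k + 2*pos = 15 -> (((not (2*store(tab, pos + 3, 6*v + 6)[0] + 6*v < 3)) -> store(tab, pos + 3, 6*v + 6)[3] <= store(tab, pos + 3, 6*v + 6)[k] + 3*v - 1) and (2*store(tab, pos + 3, 6*v + 6)[0] + 6*v < 3 -> pos <= 3*v + 3))) and ((not (2*k + 2*pos = 15)) -> ((tab[k + 1] <= k - 4 -> 2*pos = 10) and ((not (2*tab[0] + 6*v < 3)) -> tab[3] <= tab[k] + 3*v - 1) and (2*tab[0] + 6*v < 3 -> pos <= 3*v + 3))).
Check whether (2*k + 2*pos = 15 -> (((not (2*store(tab, pos + 3, 6*v + 6)[0] + 6*v < 3)) -> store(tab, pos + 3, 6*v + 6)[3] <= store(tab, pos + 3, 6*v + 6)[k] + 3*v - 1) and (2*store(tab, pos + 3, 6*v + 6)[0] + 6*v < 3 -> pos <= 3*v + 3))) and ((not (2*k + 2*pos = 15)) -> ((tab[k + 1] <= k - 4 -> 2*pos = 10) and ((not (2*tab[0] + 6*v < 3)) -> tab[3] <= tab[k] + 3*v - 1) and (2*tab[0] + 6*v < 3 -> pos <= 3*v))) implies it.
Every state satisfying the precondition satisfies the weakest precondition: the implication holds.
Answer: valid


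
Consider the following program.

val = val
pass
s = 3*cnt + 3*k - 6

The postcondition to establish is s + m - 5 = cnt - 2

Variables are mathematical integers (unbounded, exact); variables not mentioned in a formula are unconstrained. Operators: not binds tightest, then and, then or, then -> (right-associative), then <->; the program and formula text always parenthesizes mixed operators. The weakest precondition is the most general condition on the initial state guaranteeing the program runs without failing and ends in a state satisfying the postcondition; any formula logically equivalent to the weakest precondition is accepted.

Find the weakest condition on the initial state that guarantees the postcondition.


Working backward. After the program, the postcondition s + m - 5 = cnt - 2 must hold; in canonical form it is m + s = cnt + 3.
Before s := 3*cnt + 3*k - 6: 2*cnt + 3*k + m = 9
Before skip: 2*cnt + 3*k + m = 9
Before val := val: 2*cnt + 3*k + m = 9
Answer: WP = 2*cnt + 3*k + m = 9


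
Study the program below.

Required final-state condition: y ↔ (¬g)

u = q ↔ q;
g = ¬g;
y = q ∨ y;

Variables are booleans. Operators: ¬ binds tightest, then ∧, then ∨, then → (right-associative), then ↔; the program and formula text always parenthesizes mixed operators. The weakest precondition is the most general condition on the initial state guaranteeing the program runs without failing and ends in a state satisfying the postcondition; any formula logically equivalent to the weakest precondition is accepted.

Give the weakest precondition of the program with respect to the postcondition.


Working backward. After the program, y ↔ (¬g) must hold.
Before y := q ∨ y: (q ∨ y) ↔ (¬g)
Before g := ¬g: (q ∨ y) ↔ g
Before u := q ↔ q: (q ∨ y) ↔ g
Answer: WP = (q ∨ y) ↔ g


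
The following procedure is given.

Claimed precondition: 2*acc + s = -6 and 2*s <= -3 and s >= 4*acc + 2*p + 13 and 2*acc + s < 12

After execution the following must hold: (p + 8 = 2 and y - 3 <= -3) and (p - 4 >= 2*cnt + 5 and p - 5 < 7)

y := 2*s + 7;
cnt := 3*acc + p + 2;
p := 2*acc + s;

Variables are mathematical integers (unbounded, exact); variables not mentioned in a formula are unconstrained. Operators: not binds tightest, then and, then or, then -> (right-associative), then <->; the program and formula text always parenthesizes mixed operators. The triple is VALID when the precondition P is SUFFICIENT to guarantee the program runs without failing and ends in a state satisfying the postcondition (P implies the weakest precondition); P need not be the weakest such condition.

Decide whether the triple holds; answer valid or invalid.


Working backward. After the program, the postcondition (p + 8 = 2 and y - 3 <= -3) and (p - 4 >= 2*cnt + 5 and p - 5 < 7) must hold; in canonical form it is p = -6 and y <= 0 and p >= 2*cnt + 9 and p < 12.
Before p := 2*acc + s: 2*acc + s = -6 and y <= 0 and 2*acc + s >= 2*cnt + 9 and 2*acc + s < 12
Before cnt := 3*acc + p + 2: 2*acc + s = -6 and y <= 0 and s >= 4*acc + 2*p + 13 and 2*acc + s < 12
Before y := 2*s + 7: 2*acc + s = -6 and 2*s <= -7 and s >= 4*acc + 2*p + 13 and 2*acc + s < 12
The weakest precondition is 2*acc + s = -6 and 2*s <= -7 and s >= 4*acc + 2*p + 13 and 2*acc + s < 12.
Check whether 2*acc + s = -6 and 2*s <= -3 and s >= 4*acc + 2*p + 13 and 2*acc + s < 12 implies it.
Countermodel: at the initial state acc = -2, p = -4, s = -2, the precondition holds but the weakest precondition fails.
Answer: invalid


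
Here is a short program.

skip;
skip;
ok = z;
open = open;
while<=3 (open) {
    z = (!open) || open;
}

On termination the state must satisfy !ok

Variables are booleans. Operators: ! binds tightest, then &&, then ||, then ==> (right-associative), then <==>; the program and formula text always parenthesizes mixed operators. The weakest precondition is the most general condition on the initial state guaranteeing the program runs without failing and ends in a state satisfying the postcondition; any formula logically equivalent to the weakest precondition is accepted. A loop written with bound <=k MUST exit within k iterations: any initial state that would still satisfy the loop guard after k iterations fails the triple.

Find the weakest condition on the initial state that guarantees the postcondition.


Working backward. After the program, !ok must hold.
Before the loop (bound <=3), unroll the exhaustion recursion (WP_0 = exit-now case; WP_j = one more guarded iteration, up to j = 3):
  WP_0: (!open) && (!ok)
  WP_1: (open ==> ((!open) && (!ok))) && ((!open) ==> (!ok))
  WP_2: (open ==> ((open ==> ((!open) && (!ok))) && ((!open) ==> (!ok)))) && ((!open) ==> (!ok))
  WP_3: (open ==> ((open ==> ((open ==> ((!open) && (!ok))) && ((!open) ==> (!ok)))) && ((!open) ==> (!ok)))) && ((!open) ==> (!ok))
So before the loop: (open ==> ((open ==> ((open ==> ((!open) && (!ok))) && ((!open) ==> (!ok)))) && ((!open) ==> (!ok)))) && ((!open) ==> (!ok))
Before open := open: (open ==> ((open ==> ((open ==> ((!open) && (!ok))) && ((!open) ==> (!ok)))) && ((!open) ==> (!ok)))) && ((!open) ==> (!ok))
Before ok := z: (open ==> ((open ==> ((open ==> ((!open) && (!z))) && ((!open) ==> (!z)))) && ((!open) ==> (!z)))) && ((!open) ==> (!z))
Before skip: (open ==> ((open ==> ((open ==> ((!open) && (!z))) && ((!open) ==> (!z)))) && ((!open) ==> (!z)))) && ((!open) ==> (!z))
Before skip: (open ==> ((open ==> ((open ==> ((!open) && (!z))) && ((!open) ==> (!z)))) && ((!open) ==> (!z)))) && ((!open) ==> (!z))
Answer: WP = (open ==> ((open ==> ((open ==> ((!open) && (!z))) && ((!open) ==> (!z)))) && ((!open) ==> (!z)))) && ((!open) ==> (!z))


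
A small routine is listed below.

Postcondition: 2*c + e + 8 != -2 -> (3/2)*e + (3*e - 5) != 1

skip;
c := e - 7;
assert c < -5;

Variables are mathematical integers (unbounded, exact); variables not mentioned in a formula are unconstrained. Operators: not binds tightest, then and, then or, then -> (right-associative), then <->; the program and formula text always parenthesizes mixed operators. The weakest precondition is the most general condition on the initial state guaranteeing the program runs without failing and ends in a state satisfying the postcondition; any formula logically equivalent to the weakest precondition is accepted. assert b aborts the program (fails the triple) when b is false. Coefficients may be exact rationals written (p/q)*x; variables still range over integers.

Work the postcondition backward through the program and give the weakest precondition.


Working backward. After the program, the postcondition 2*c + e + 8 != -2 -> (3/2)*e + (3*e - 5) != 1 must hold; in canonical form it is 2*c + e != -10 -> (9/2)*e != 6.
Before assert c < -5: c < -5 and (2*c + e != -10 -> (9/2)*e != 6)
Before c := e - 7: e < 2 and (3*e != 4 -> (9/2)*e != 6)
Before skip: e < 2 and (3*e != 4 -> (9/2)*e != 6)
Answer: WP = e < 2 and (3*e != 4 -> (9/2)*e != 6)


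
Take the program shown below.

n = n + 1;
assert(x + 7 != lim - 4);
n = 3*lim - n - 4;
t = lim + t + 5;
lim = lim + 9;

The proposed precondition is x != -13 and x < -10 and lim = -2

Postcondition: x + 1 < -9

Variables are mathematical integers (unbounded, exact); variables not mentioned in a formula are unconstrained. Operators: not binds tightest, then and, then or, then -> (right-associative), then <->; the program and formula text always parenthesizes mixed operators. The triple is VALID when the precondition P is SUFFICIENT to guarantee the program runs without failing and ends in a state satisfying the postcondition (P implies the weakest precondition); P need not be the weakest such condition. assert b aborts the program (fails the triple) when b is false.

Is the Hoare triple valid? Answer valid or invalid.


Working backward. After the program, the postcondition x + 1 < -9 must hold; in canonical form it is x < -10.
Before lim := lim + 9: x < -10
Before t := lim + t + 5: x < -10
Before n := 3*lim - n - 4: x < -10
Before assert x + 7 != lim - 4: x != lim - 11 and x < -10
Before n := n + 1: x != lim - 11 and x < -10
The weakest precondition is x != lim - 11 and x < -10.
Check whether x != -13 and x < -10 and lim = -2 implies it.
Every state satisfying the precondition satisfies the weakest precondition: the implication holds.
Answer: valid


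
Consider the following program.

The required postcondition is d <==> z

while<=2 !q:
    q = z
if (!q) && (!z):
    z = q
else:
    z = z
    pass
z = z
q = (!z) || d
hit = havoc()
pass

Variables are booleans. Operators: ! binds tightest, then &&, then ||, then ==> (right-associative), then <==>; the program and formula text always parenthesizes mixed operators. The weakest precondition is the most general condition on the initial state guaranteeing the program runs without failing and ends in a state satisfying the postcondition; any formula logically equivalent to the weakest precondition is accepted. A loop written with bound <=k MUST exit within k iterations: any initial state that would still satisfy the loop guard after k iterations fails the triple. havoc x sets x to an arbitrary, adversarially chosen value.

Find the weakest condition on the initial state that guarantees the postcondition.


Working backward. After the program, d <==> z must hold.
Before skip: d <==> z
Before havoc hit: d <==> z
Before q := (!z) || d: d <==> z
Before z := z: d <==> z
Then branch requires d <==> q; else branch requires d <==> z.
Before the if: (((!q) && (!z)) ==> (d <==> q)) && ((!((!q) && (!z))) ==> (d <==> z))
Before the loop (bound <=2), unroll the exhaustion recursion (WP_0 = exit-now case; WP_j = one more guarded iteration, up to j = 2):
  WP_0: q && (((!q) && (!z)) ==> (d <==> q)) && ((!((!q) && (!z))) ==> (d <==> z))
  WP_1: ((!q) ==> (z && ((!z) ==> (d <==> z)) && (z ==> (d <==> z)))) && (q ==> ((((!q) && (!z)) ==> (d <==> q)) && ((!((!q) && (!z))) ==> (d <==> z))))
  WP_2: ((!q) ==> (((!z) ==> (z && ((!z) ==> (d <==> z)) && (z ==> (d <==> z)))) && (z ==> (((!z) ==> (d <==> z)) && (z ==> (d <==> z)))))) && (q ==> ((((!q) && (!z)) ==> (d <==> q)) && ((!((!q) && (!z))) ==> (d <==> z))))
So before the loop: ((!q) ==> (((!z) ==> (z && ((!z) ==> (d <==> z)) && (z ==> (d <==> z)))) && (z ==> (((!z) ==> (d <==> z)) && (z ==> (d <==> z)))))) && (q ==> ((((!q) && (!z)) ==> (d <==> q)) && ((!((!q) && (!z))) ==> (d <==> z))))
Answer: WP = ((!q) ==> (((!z) ==> (z && ((!z) ==> (d <==> z)) && (z ==> (d <==> z)))) && (z ==> (((!z) ==> (d <==> z)) && (z ==> (d <==> z)))))) && (q ==> ((((!q) && (!z)) ==> (d <==> q)) && ((!((!q) && (!z))) ==> (d <==> z))))


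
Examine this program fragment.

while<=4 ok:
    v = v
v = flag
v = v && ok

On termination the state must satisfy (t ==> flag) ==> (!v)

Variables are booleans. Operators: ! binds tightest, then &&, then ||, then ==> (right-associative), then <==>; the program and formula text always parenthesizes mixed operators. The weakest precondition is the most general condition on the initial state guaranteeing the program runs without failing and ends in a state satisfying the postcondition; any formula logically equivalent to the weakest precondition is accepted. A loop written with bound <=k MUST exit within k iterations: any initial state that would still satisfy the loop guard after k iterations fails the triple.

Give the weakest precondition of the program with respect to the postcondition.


Working backward. After the program, (t ==> flag) ==> (!v) must hold.
Before v := v && ok: (t ==> flag) ==> (!(v && ok))
Before v := flag: (t ==> flag) ==> (!(flag && ok))
Before the loop (bound <=4), unroll the exhaustion recursion (WP_0 = exit-now case; WP_j = one more guarded iteration, up to j = 4):
  WP_0: (!ok) && ((t ==> flag) ==> (!(flag && ok)))
  WP_1: (ok ==> ((!ok) && ((t ==> flag) ==> (!(flag && ok))))) && ((!ok) ==> ((t ==> flag) ==> (!(flag && ok))))
  WP_2: (ok ==> ((ok ==> ((!ok) && ((t ==> flag) ==> (!(flag && ok))))) && ((!ok) ==> ((t ==> flag) ==> (!(flag && ok)))))) && ((!ok) ==> ((t ==> flag) ==> (!(flag && ok))))
  WP_3: (ok ==> ((ok ==> ((ok ==> ((!ok) && ((t ==> flag) ==> (!(flag && ok))))) && ((!ok) ==> ((t ==> flag) ==> (!(flag && ok)))))) && ((!ok) ==> ((t ==> flag) ==> (!(flag && ok)))))) && ((!ok) ==> ((t ==> flag) ==> (!(flag && ok))))
  WP_4: (ok ==> ((ok ==> ((ok ==> ((ok ==> ((!ok) && ((t ==> flag) ==> (!(flag && ok))))) && ((!ok) ==> ((t ==> flag) ==> (!(flag && ok)))))) && ((!ok) ==> ((t ==> flag) ==> (!(flag && ok)))))) && ((!ok) ==> ((t ==> flag) ==> (!(flag && ok)))))) && ((!ok) ==> ((t ==> flag) ==> (!(flag && ok))))
So before the loop: (ok ==> ((ok ==> ((ok ==> ((ok ==> ((!ok) && ((t ==> flag) ==> (!(flag && ok))))) && ((!ok) ==> ((t ==> flag) ==> (!(flag && ok)))))) && ((!ok) ==> ((t ==> flag) ==> (!(flag && ok)))))) && ((!ok) ==> ((t ==> flag) ==> (!(flag && ok)))))) && ((!ok) ==> ((t ==> flag) ==> (!(flag && ok))))
Answer: WP = (ok ==> ((ok ==> ((ok ==> ((ok ==> ((!ok) && ((t ==> flag) ==> (!(flag && ok))))) && ((!ok) ==> ((t ==> flag) ==> (!(flag && ok)))))) && ((!ok) ==> ((t ==> flag) ==> (!(flag && ok)))))) && ((!ok) ==> ((t ==> flag) ==> (!(flag && ok)))))) && ((!ok) ==> ((t ==> flag) ==> (!(flag && ok))))


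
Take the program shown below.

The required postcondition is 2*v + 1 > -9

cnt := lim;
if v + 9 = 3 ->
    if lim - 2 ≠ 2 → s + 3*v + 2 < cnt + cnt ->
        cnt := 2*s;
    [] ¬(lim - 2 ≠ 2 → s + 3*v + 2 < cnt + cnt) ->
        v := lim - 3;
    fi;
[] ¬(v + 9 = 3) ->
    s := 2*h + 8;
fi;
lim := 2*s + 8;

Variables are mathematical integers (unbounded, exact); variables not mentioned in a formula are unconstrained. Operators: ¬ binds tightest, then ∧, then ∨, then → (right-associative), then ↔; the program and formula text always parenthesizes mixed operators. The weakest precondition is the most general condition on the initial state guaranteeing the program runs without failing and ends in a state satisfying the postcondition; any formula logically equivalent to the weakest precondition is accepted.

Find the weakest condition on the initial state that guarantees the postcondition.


Working backward. After the program, the postcondition 2*v + 1 > -9 must hold; in canonical form it is 2*v > -10.
Before lim := 2*s + 8: 2*v > -10
Then branch requires ((lim ≠ 4 → s + 3*v < 2*cnt - 2) → 2*v > -10) ∧ ((¬(lim ≠ 4 → s + 3*v < 2*cnt - 2)) → 2*lim > -4); else branch requires 2*v > -10.
Before the if: (v = -6 → (((lim ≠ 4 → s + 3*v < 2*cnt - 2) → 2*v > -10) ∧ ((¬(lim ≠ 4 → s + 3*v < 2*cnt - 2)) → 2*lim > -4))) ∧ ((¬(v = -6)) → 2*v > -10)
Before cnt := lim: (v = -6 → (((lim ≠ 4 → s + 3*v < 2*lim - 2) → 2*v > -10) ∧ ((¬(lim ≠ 4 → s + 3*v < 2*lim - 2)) → 2*lim > -4))) ∧ ((¬(v = -6)) → 2*v > -10)
Answer: WP = (v = -6 → (((lim ≠ 4 → s + 3*v < 2*lim - 2) → 2*v > -10) ∧ ((¬(lim ≠ 4 → s + 3*v < 2*lim - 2)) → 2*lim > -4))) ∧ ((¬(v = -6)) → 2*v > -10)


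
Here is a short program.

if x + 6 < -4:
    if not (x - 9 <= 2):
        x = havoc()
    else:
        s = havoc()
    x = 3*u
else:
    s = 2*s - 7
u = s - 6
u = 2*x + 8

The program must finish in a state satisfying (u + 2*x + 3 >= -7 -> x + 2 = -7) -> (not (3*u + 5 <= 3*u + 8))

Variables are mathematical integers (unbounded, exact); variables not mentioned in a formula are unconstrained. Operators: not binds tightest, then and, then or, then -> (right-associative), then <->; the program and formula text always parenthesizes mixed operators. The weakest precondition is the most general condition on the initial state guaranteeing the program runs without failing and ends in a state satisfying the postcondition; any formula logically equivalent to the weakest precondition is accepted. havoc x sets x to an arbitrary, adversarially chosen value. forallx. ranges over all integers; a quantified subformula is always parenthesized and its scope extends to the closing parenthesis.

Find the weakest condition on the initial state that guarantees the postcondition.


Working backward. After the program, the postcondition (u + 2*x + 3 >= -7 -> x + 2 = -7) -> (not (3*u + 5 <= 3*u + 8)) must hold; in canonical form it is not (u + 2*x >= -10 -> x = -9).
Before u := 2*x + 8: not (4*x >= -18 -> x = -9)
Before u := s - 6: not (4*x >= -18 -> x = -9)
Then branch requires ((not (x <= 11)) -> (not (12*u >= -18 -> 3*u = -9))) and (x <= 11 -> (not (12*u >= -18 -> 3*u = -9))); else branch requires not (4*x >= -18 -> x = -9).
Before the if: (x < -10 -> (((not (x <= 11)) -> (not (12*u >= -18 -> 3*u = -9))) and (x <= 11 -> (not (12*u >= -18 -> 3*u = -9))))) and ((not (x < -10)) -> (not (4*x >= -18 -> x = -9)))
Answer: WP = (x < -10 -> (((not (x <= 11)) -> (not (12*u >= -18 -> 3*u = -9))) and (x <= 11 -> (not (12*u >= -18 -> 3*u = -9))))) and ((not (x < -10)) -> (not (4*x >= -18 -> x = -9)))


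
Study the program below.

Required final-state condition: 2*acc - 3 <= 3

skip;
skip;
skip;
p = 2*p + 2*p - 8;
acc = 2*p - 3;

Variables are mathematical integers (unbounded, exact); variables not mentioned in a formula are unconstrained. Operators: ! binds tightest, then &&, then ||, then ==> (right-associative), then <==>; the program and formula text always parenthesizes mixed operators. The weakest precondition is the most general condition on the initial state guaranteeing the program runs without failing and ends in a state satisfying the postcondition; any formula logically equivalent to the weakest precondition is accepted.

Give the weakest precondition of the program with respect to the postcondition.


Working backward. After the program, the postcondition 2*acc - 3 <= 3 must hold; in canonical form it is 2*acc <= 6.
Before acc := 2*p - 3: 4*p <= 12
Before p := 2*p + 2*p - 8: 16*p <= 44
Before skip: 16*p <= 44
Before skip: 16*p <= 44
Before skip: 16*p <= 44
Answer: WP = 16*p <= 44


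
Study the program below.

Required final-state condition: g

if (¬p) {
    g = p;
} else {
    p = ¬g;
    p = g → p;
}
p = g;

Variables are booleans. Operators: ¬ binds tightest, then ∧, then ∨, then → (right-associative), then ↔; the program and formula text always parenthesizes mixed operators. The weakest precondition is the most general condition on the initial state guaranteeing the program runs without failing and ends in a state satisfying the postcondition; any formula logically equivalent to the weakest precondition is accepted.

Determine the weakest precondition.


Working backward. After the program, g must hold.
Before p := g: g
Then branch requires p; else branch requires g.
Before the if: ((¬p) → p) ∧ (p → g)
Answer: WP = ((¬p) → p) ∧ (p → g)


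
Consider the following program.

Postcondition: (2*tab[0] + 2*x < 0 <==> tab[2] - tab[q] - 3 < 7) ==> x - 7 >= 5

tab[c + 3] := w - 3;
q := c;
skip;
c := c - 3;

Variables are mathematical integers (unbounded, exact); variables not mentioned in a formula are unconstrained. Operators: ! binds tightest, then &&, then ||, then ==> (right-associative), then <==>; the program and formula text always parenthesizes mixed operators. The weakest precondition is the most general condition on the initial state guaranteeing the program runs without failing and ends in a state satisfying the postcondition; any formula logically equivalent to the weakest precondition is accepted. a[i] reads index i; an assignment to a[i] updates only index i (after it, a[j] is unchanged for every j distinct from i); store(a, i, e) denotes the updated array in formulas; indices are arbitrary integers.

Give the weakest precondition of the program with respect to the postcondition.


Working backward. After the program, the postcondition (2*tab[0] + 2*x < 0 <==> tab[2] - tab[q] - 3 < 7) ==> x - 7 >= 5 must hold; in canonical form it is (2*tab[0] + 2*x < 0 <==> tab[2] < tab[q] + 10) ==> x >= 12.
Before c := c - 3: (2*tab[0] + 2*x < 0 <==> tab[2] < tab[q] + 10) ==> x >= 12
Before skip: (2*tab[0] + 2*x < 0 <==> tab[2] < tab[q] + 10) ==> x >= 12
Before q := c: (2*tab[0] + 2*x < 0 <==> tab[2] < tab[c] + 10) ==> x >= 12
Before tab[c + 3] := w - 3: (2*store(tab, c + 3, w - 3)[0] + 2*x < 0 <==> store(tab, c + 3, w - 3)[2] < store(tab, c + 3, w - 3)[c] + 10) ==> x >= 12
Answer: WP = (2*store(tab, c + 3, w - 3)[0] + 2*x < 0 <==> store(tab, c + 3, w - 3)[2] < store(tab, c + 3, w - 3)[c] + 10) ==> x >= 12


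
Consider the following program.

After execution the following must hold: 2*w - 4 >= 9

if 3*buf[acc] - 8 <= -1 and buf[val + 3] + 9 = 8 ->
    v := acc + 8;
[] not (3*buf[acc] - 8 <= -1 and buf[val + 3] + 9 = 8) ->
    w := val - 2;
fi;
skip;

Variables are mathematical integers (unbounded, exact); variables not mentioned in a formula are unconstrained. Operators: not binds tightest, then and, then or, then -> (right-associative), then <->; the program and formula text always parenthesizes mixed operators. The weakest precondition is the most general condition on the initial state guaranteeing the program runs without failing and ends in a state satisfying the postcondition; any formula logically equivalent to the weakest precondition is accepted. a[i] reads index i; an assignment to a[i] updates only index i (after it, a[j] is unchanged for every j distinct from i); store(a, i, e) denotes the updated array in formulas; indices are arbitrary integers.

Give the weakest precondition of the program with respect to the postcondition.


Working backward. After the program, the postcondition 2*w - 4 >= 9 must hold; in canonical form it is 2*w >= 13.
Before skip: 2*w >= 13
Then branch requires 2*w >= 13; else branch requires 2*val >= 17.
Before the if: ((3*buf[acc] <= 7 and buf[val + 3] = -1) -> 2*w >= 13) and ((not (3*buf[acc] <= 7 and buf[val + 3] = -1)) -> 2*val >= 17)
Answer: WP = ((3*buf[acc] <= 7 and buf[val + 3] = -1) -> 2*w >= 13) and ((not (3*buf[acc] <= 7 and buf[val + 3] = -1)) -> 2*val >= 17)


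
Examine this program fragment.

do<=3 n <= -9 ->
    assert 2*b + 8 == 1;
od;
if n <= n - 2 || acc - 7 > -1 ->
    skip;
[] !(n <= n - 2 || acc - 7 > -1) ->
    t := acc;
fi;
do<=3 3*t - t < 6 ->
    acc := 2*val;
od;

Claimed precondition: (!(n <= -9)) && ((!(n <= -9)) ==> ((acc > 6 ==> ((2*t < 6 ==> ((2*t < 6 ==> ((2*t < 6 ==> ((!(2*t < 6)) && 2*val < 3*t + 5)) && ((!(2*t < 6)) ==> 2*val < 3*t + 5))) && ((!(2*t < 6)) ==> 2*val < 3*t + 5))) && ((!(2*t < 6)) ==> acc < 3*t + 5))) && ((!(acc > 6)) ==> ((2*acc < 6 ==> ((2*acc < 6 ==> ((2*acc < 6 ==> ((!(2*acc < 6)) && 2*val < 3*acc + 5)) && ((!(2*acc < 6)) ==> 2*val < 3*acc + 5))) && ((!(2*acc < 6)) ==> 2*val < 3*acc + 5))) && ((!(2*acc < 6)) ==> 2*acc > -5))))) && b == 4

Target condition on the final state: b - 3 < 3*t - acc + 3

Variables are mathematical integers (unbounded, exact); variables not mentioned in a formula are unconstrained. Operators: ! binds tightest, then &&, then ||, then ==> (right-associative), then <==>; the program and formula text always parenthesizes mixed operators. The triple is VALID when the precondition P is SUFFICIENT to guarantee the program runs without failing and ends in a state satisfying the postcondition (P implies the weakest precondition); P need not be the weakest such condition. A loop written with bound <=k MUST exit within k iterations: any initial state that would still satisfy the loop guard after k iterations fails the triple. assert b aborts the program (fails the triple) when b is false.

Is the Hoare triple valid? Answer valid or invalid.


Working backward. After the program, the postcondition b - 3 < 3*t - acc + 3 must hold; in canonical form it is acc + b < 3*t + 6.
Before the loop (bound <=3), unroll the exhaustion recursion (WP_0 = exit-now case; WP_j = one more guarded iteration, up to j = 3):
  WP_0: (!(2*t < 6)) && acc + b < 3*t + 6
  WP_1: (2*t < 6 ==> ((!(2*t < 6)) && b + 2*val < 3*t + 6)) && ((!(2*t < 6)) ==> acc + b < 3*t + 6)
  WP_2: (2*t < 6 ==> ((2*t < 6 ==> ((!(2*t < 6)) && b + 2*val < 3*t + 6)) && ((!(2*t < 6)) ==> b + 2*val < 3*t + 6))) && ((!(2*t < 6)) ==> acc + b < 3*t + 6)
  WP_3: (2*t < 6 ==> ((2*t < 6 ==> ((2*t < 6 ==> ((!(2*t < 6)) && b + 2*val < 3*t + 6)) && ((!(2*t < 6)) ==> b + 2*val < 3*t + 6))) && ((!(2*t < 6)) ==> b + 2*val < 3*t + 6))) && ((!(2*t < 6)) ==> acc + b < 3*t + 6)
So before the loop: (2*t < 6 ==> ((2*t < 6 ==> ((2*t < 6 ==> ((!(2*t < 6)) && b + 2*val < 3*t + 6)) && ((!(2*t < 6)) ==> b + 2*val < 3*t + 6))) && ((!(2*t < 6)) ==> b + 2*val < 3*t + 6))) && ((!(2*t < 6)) ==> acc + b < 3*t + 6)
Then branch requires (2*t < 6 ==> ((2*t < 6 ==> ((2*t < 6 ==> ((!(2*t < 6)) && b + 2*val < 3*t + 6)) && ((!(2*t < 6)) ==> b + 2*val < 3*t + 6))) && ((!(2*t < 6)) ==> b + 2*val < 3*t + 6))) && ((!(2*t < 6)) ==> acc + b < 3*t + 6); else branch requires (2*acc < 6 ==> ((2*acc < 6 ==> ((2*acc < 6 ==> ((!(2*acc < 6)) && b + 2*val < 3*acc + 6)) && ((!(2*acc < 6)) ==> b + 2*val < 3*acc + 6))) && ((!(2*acc < 6)) ==> b + 2*val < 3*acc + 6))) && ((!(2*acc < 6)) ==> b < 2*acc + 6).
Before the if: (acc > 6 ==> ((2*t < 6 ==> ((2*t < 6 ==> ((2*t < 6 ==> ((!(2*t < 6)) && b + 2*val < 3*t + 6)) && ((!(2*t < 6)) ==> b + 2*val < 3*t + 6))) && ((!(2*t < 6)) ==> b + 2*val < 3*t + 6))) && ((!(2*t < 6)) ==> acc + b < 3*t + 6))) && ((!(acc > 6)) ==> ((2*acc < 6 ==> ((2*acc < 6 ==> ((2*acc < 6 ==> ((!(2*acc < 6)) && b + 2*val < 3*acc + 6)) && ((!(2*acc < 6)) ==> b + 2*val < 3*acc + 6))) && ((!(2*acc < 6)) ==> b + 2*val < 3*acc + 6))) && ((!(2*acc < 6)) ==> b < 2*acc + 6)))
Before the loop (bound <=3), unroll the exhaustion recursion (WP_0 = exit-now case; WP_j = one more guarded iteration, up to j = 3):
  WP_0: (!(n <= -9)) && (acc > 6 ==> ((2*t < 6 ==> ((2*t < 6 ==> ((2*t < 6 ==> ((!(2*t < 6)) && b + 2*val < 3*t + 6)) && ((!(2*t < 6)) ==> b + 2*val < 3*t + 6))) && ((!(2*t < 6)) ==> b + 2*val < 3*t + 6))) && ((!(2*t < 6)) ==> acc + b < 3*t + 6))) && ((!(acc > 6)) ==> ((2*acc < 6 ==> ((2*acc < 6 ==> ((2*acc < 6 ==> ((!(2*acc < 6)) && b + 2*val < 3*acc + 6)) && ((!(2*acc < 6)) ==> b + 2*val < 3*acc + 6))) && ((!(2*acc < 6)) ==> b + 2*val < 3*acc + 6))) && ((!(2*acc < 6)) ==> b < 2*acc + 6)))
  WP_1: (n <= -9 ==> (2*b == -7 && (!(n <= -9)) && (acc > 6 ==> ((2*t < 6 ==> ((2*t < 6 ==> ((2*t < 6 ==> ((!(2*t < 6)) && b + 2*val < 3*t + 6)) && ((!(2*t < 6)) ==> b + 2*val < 3*t + 6))) && ((!(2*t < 6)) ==> b + 2*val < 3*t + 6))) && ((!(2*t < 6)) ==> acc + b < 3*t + 6))) && ((!(acc > 6)) ==> ((2*acc < 6 ==> ((2*acc < 6 ==> ((2*acc < 6 ==> ((!(2*acc < 6)) && b + 2*val < 3*acc + 6)) && ((!(2*acc < 6)) ==> b + 2*val < 3*acc + 6))) && ((!(2*acc < 6)) ==> b + 2*val < 3*acc + 6))) && ((!(2*acc < 6)) ==> b < 2*acc + 6))))) && ((!(n <= -9)) ==> ((acc > 6 ==> ((2*t < 6 ==> ((2*t < 6 ==> ((2*t < 6 ==> ((!(2*t < 6)) && b + 2*val < 3*t + 6)) && ((!(2*t < 6)) ==> b + 2*val < 3*t + 6))) && ((!(2*t < 6)) ==> b + 2*val < 3*t + 6))) && ((!(2*t < 6)) ==> acc + b < 3*t + 6))) && ((!(acc > 6)) ==> ((2*acc < 6 ==> ((2*acc < 6 ==> ((2*acc < 6 ==> ((!(2*acc < 6)) && b + 2*val < 3*acc + 6)) && ((!(2*acc < 6)) ==> b + 2*val < 3*acc + 6))) && ((!(2*acc < 6)) ==> b + 2*val < 3*acc + 6))) && ((!(2*acc < 6)) ==> b < 2*acc + 6)))))
  WP_2: (n <= -9 ==> (2*b == -7 && (n <= -9 ==> (2*b == -7 && (!(n <= -9)) && (acc > 6 ==> ((2*t < 6 ==> ((2*t < 6 ==> ((2*t < 6 ==> ((!(2*t < 6)) && b + 2*val < 3*t + 6)) && ((!(2*t < 6)) ==> b + 2*val < 3*t + 6))) && ((!(2*t < 6)) ==> b + 2*val < 3*t + 6))) && ((!(2*t < 6)) ==> acc + b < 3*t + 6))) && ((!(acc > 6)) ==> ((2*acc < 6 ==> ((2*acc < 6 ==> ((2*acc < 6 ==> ((!(2*acc < 6)) && b + 2*val < 3*acc + 6)) && ((!(2*acc < 6)) ==> b + 2*val < 3*acc + 6))) && ((!(2*acc < 6)) ==> b + 2*val < 3*acc + 6))) && ((!(2*acc < 6)) ==> b < 2*acc + 6))))) && ((!(n <= -9)) ==> ((acc > 6 ==> ((2*t < 6 ==> ((2*t < 6 ==> ((2*t < 6 ==> ((!(2*t < 6)) && b + 2*val < 3*t + 6)) && ((!(2*t < 6)) ==> b + 2*val < 3*t + 6))) && ((!(2*t < 6)) ==> b + 2*val < 3*t + 6))) && ((!(2*t < 6)) ==> acc + b < 3*t + 6))) && ((!(acc > 6)) ==> ((2*acc < 6 ==> ((2*acc < 6 ==> ((2*acc < 6 ==> ((!(2*acc < 6)) && b + 2*val < 3*acc + 6)) && ((!(2*acc < 6)) ==> b + 2*val < 3*acc + 6))) && ((!(2*acc < 6)) ==> b + 2*val < 3*acc + 6))) && ((!(2*acc < 6)) ==> b < 2*acc + 6))))))) && ((!(n <= -9)) ==> ((acc > 6 ==> ((2*t < 6 ==> ((2*t < 6 ==> ((2*t < 6 ==> ((!(2*t < 6)) && b + 2*val < 3*t + 6)) && ((!(2*t < 6)) ==> b + 2*val < 3*t + 6))) && ((!(2*t < 6)) ==> b + 2*val < 3*t + 6))) && ((!(2*t < 6)) ==> acc + b < 3*t + 6))) && ((!(acc > 6)) ==> ((2*acc < 6 ==> ((2*acc < 6 ==> ((2*acc < 6 ==> ((!(2*acc < 6)) && b + 2*val < 3*acc + 6)) && ((!(2*acc < 6)) ==> b + 2*val < 3*acc + 6))) && ((!(2*acc < 6)) ==> b + 2*val < 3*acc + 6))) && ((!(2*acc < 6)) ==> b < 2*acc + 6)))))
  WP_3: (n <= -9 ==> (2*b == -7 && (n <= -9 ==> (2*b == -7 && (n <= -9 ==> (2*b == -7 && (!(n <= -9)) && (acc > 6 ==> ((2*t < 6 ==> ((2*t < 6 ==> ((2*t < 6 ==> ((!(2*t < 6)) && b + 2*val < 3*t + 6)) && ((!(2*t < 6)) ==> b + 2*val < 3*t + 6))) && ((!(2*t < 6)) ==> b + 2*val < 3*t + 6))) && ((!(2*t < 6)) ==> acc + b < 3*t + 6))) && ((!(acc > 6)) ==> ((2*acc < 6 ==> ((2*acc < 6 ==> ((2*acc < 6 ==> ((!(2*acc < 6)) && b + 2*val < 3*acc + 6)) && ((!(2*acc < 6)) ==> b + 2*val < 3*acc + 6))) && ((!(2*acc < 6)) ==> b + 2*val < 3*acc + 6))) && ((!(2*acc < 6)) ==> b < 2*acc + 6))))) && ((!(n <= -9)) ==> ((acc > 6 ==> ((2*t < 6 ==> ((2*t < 6 ==> ((2*t < 6 ==> ((!(2*t < 6)) && b + 2*val < 3*t + 6)) && ((!(2*t < 6)) ==> b + 2*val < 3*t + 6))) && ((!(2*t < 6)) ==> b + 2*val < 3*t + 6))) && ((!(2*t < 6)) ==> acc + b < 3*t + 6))) && ((!(acc > 6)) ==> ((2*acc < 6 ==> ((2*acc < 6 ==> ((2*acc < 6 ==> ((!(2*acc < 6)) && b + 2*val < 3*acc + 6)) && ((!(2*acc < 6)) ==> b + 2*val < 3*acc + 6))) && ((!(2*acc < 6)) ==> b + 2*val < 3*acc + 6))) && ((!(2*acc < 6)) ==> b < 2*acc + 6))))))) && ((!(n <= -9)) ==> ((acc > 6 ==> ((2*t < 6 ==> ((2*t < 6 ==> ((2*t < 6 ==> ((!(2*t < 6)) && b + 2*val < 3*t + 6)) && ((!(2*t < 6)) ==> b + 2*val < 3*t + 6))) && ((!(2*t < 6)) ==> b + 2*val < 3*t + 6))) && ((!(2*t < 6)) ==> acc + b < 3*t + 6))) && ((!(acc > 6)) ==> ((2*acc < 6 ==> ((2*acc < 6 ==> ((2*acc < 6 ==> ((!(2*acc < 6)) && b + 2*val < 3*acc + 6)) && ((!(2*acc < 6)) ==> b + 2*val < 3*acc + 6))) && ((!(2*acc < 6)) ==> b + 2*val < 3*acc + 6))) && ((!(2*acc < 6)) ==> b < 2*acc + 6))))))) && ((!(n <= -9)) ==> ((acc > 6 ==> ((2*t < 6 ==> ((2*t < 6 ==> ((2*t < 6 ==> ((!(2*t < 6)) && b + 2*val < 3*t + 6)) && ((!(2*t < 6)) ==> b + 2*val < 3*t + 6))) && ((!(2*t < 6)) ==> b + 2*val < 3*t + 6))) && ((!(2*t < 6)) ==> acc + b < 3*t + 6))) && ((!(acc > 6)) ==> ((2*acc < 6 ==> ((2*acc < 6 ==> ((2*acc < 6 ==> ((!(2*acc < 6)) && b + 2*val < 3*acc + 6)) && ((!(2*acc < 6)) ==> b + 2*val < 3*acc + 6))) && ((!(2*acc < 6)) ==> b + 2*val < 3*acc + 6))) && ((!(2*acc < 6)) ==> b < 2*acc + 6)))))
So before the loop: (n <= -9 ==> (2*b == -7 && (n <= -9 ==> (2*b == -7 && (n <= -9 ==> (2*b == -7 && (!(n <= -9)) && (acc > 6 ==> ((2*t < 6 ==> ((2*t < 6 ==> ((2*t < 6 ==> ((!(2*t < 6)) && b + 2*val < 3*t + 6)) && ((!(2*t < 6)) ==> b + 2*val < 3*t + 6))) && ((!(2*t < 6)) ==> b + 2*val < 3*t + 6))) && ((!(2*t < 6)) ==> acc + b < 3*t + 6))) && ((!(acc > 6)) ==> ((2*acc < 6 ==> ((2*acc < 6 ==> ((2*acc < 6 ==> ((!(2*acc < 6)) && b + 2*val < 3*acc + 6)) && ((!(2*acc < 6)) ==> b + 2*val < 3*acc + 6))) && ((!(2*acc < 6)) ==> b + 2*val < 3*acc + 6))) && ((!(2*acc < 6)) ==> b < 2*acc + 6))))) && ((!(n <= -9)) ==> ((acc > 6 ==> ((2*t < 6 ==> ((2*t < 6 ==> ((2*t < 6 ==> ((!(2*t < 6)) && b + 2*val < 3*t + 6)) && ((!(2*t < 6)) ==> b + 2*val < 3*t + 6))) && ((!(2*t < 6)) ==> b + 2*val < 3*t + 6))) && ((!(2*t < 6)) ==> acc + b < 3*t + 6))) && ((!(acc > 6)) ==> ((2*acc < 6 ==> ((2*acc < 6 ==> ((2*acc < 6 ==> ((!(2*acc < 6)) && b + 2*val < 3*acc + 6)) && ((!(2*acc < 6)) ==> b + 2*val < 3*acc + 6))) && ((!(2*acc < 6)) ==> b + 2*val < 3*acc + 6))) && ((!(2*acc < 6)) ==> b < 2*acc + 6))))))) && ((!(n <= -9)) ==> ((acc > 6 ==> ((2*t < 6 ==> ((2*t < 6 ==> ((2*t < 6 ==> ((!(2*t < 6)) && b + 2*val < 3*t + 6)) && ((!(2*t < 6)) ==> b + 2*val < 3*t + 6))) && ((!(2*t < 6)) ==> b + 2*val < 3*t + 6))) && ((!(2*t < 6)) ==> acc + b < 3*t + 6))) && ((!(acc > 6)) ==> ((2*acc < 6 ==> ((2*acc < 6 ==> ((2*acc < 6 ==> ((!(2*acc < 6)) && b + 2*val < 3*acc + 6)) && ((!(2*acc < 6)) ==> b + 2*val < 3*acc + 6))) && ((!(2*acc < 6)) ==> b + 2*val < 3*acc + 6))) && ((!(2*acc < 6)) ==> b < 2*acc + 6))))))) && ((!(n <= -9)) ==> ((acc > 6 ==> ((2*t < 6 ==> ((2*t < 6 ==> ((2*t < 6 ==> ((!(2*t < 6)) && b + 2*val < 3*t + 6)) && ((!(2*t < 6)) ==> b + 2*val < 3*t + 6))) && ((!(2*t < 6)) ==> b + 2*val < 3*t + 6))) && ((!(2*t < 6)) ==> acc + b < 3*t + 6))) && ((!(acc > 6)) ==> ((2*acc < 6 ==> ((2*acc < 6 ==> ((2*acc < 6 ==> ((!(2*acc < 6)) && b + 2*val < 3*acc + 6)) && ((!(2*acc < 6)) ==> b + 2*val < 3*acc + 6))) && ((!(2*acc < 6)) ==> b + 2*val < 3*acc + 6))) && ((!(2*acc < 6)) ==> b < 2*acc + 6)))))
The weakest precondition is (n <= -9 ==> (2*b == -7 && (n <= -9 ==> (2*b == -7 && (n <= -9 ==> (2*b == -7 && (!(n <= -9)) && (acc > 6 ==> ((2*t < 6 ==> ((2*t < 6 ==> ((2*t < 6 ==> ((!(2*t < 6)) && b + 2*val < 3*t + 6)) && ((!(2*t < 6)) ==> b + 2*val < 3*t + 6))) && ((!(2*t < 6)) ==> b + 2*val < 3*t + 6))) && ((!(2*t < 6)) ==> acc + b < 3*t + 6))) && ((!(acc > 6)) ==> ((2*acc < 6 ==> ((2*acc < 6 ==> ((2*acc < 6 ==> ((!(2*acc < 6)) && b + 2*val < 3*acc + 6)) && ((!(2*acc < 6)) ==> b + 2*val < 3*acc + 6))) && ((!(2*acc < 6)) ==> b + 2*val < 3*acc + 6))) && ((!(2*acc < 6)) ==> b < 2*acc + 6))))) && ((!(n <= -9)) ==> ((acc > 6 ==> ((2*t < 6 ==> ((2*t < 6 ==> ((2*t < 6 ==> ((!(2*t < 6)) && b + 2*val < 3*t + 6)) && ((!(2*t < 6)) ==> b + 2*val < 3*t + 6))) && ((!(2*t < 6)) ==> b + 2*val < 3*t + 6))) && ((!(2*t < 6)) ==> acc + b < 3*t + 6))) && ((!(acc > 6)) ==> ((2*acc < 6 ==> ((2*acc < 6 ==> ((2*acc < 6 ==> ((!(2*acc < 6)) && b + 2*val < 3*acc + 6)) && ((!(2*acc < 6)) ==> b + 2*val < 3*acc + 6))) && ((!(2*acc < 6)) ==> b + 2*val < 3*acc + 6))) && ((!(2*acc < 6)) ==> b < 2*acc + 6))))))) && ((!(n <= -9)) ==> ((acc > 6 ==> ((2*t < 6 ==> ((2*t < 6 ==> ((2*t < 6 ==> ((!(2*t < 6)) && b + 2*val < 3*t + 6)) && ((!(2*t < 6)) ==> b + 2*val < 3*t + 6))) && ((!(2*t < 6)) ==> b + 2*val < 3*t + 6))) && ((!(2*t < 6)) ==> acc + b < 3*t + 6))) && ((!(acc > 6)) ==> ((2*acc < 6 ==> ((2*acc < 6 ==> ((2*acc < 6 ==> ((!(2*acc < 6)) && b + 2*val < 3*acc + 6)) && ((!(2*acc < 6)) ==> b + 2*val < 3*acc + 6))) && ((!(2*acc < 6)) ==> b + 2*val < 3*acc + 6))) && ((!(2*acc < 6)) ==> b < 2*acc + 6))))))) && ((!(n <= -9)) ==> ((acc > 6 ==> ((2*t < 6 ==> ((2*t < 6 ==> ((2*t < 6 ==> ((!(2*t < 6)) && b + 2*val < 3*t + 6)) && ((!(2*t < 6)) ==> b + 2*val < 3*t + 6))) && ((!(2*t < 6)) ==> b + 2*val < 3*t + 6))) && ((!(2*t < 6)) ==> acc + b < 3*t + 6))) && ((!(acc > 6)) ==> ((2*acc < 6 ==> ((2*acc < 6 ==> ((2*acc < 6 ==> ((!(2*acc < 6)) && b + 2*val < 3*acc + 6)) && ((!(2*acc < 6)) ==> b + 2*val < 3*acc + 6))) && ((!(2*acc < 6)) ==> b + 2*val < 3*acc + 6))) && ((!(2*acc < 6)) ==> b < 2*acc + 6))))).
Check whether (!(n <= -9)) && ((!(n <= -9)) ==> ((acc > 6 ==> ((2*t < 6 ==> ((2*t < 6 ==> ((2*t < 6 ==> ((!(2*t < 6)) && 2*val < 3*t + 5)) && ((!(2*t < 6)) ==> 2*val < 3*t + 5))) && ((!(2*t < 6)) ==> 2*val < 3*t + 5))) && ((!(2*t < 6)) ==> acc < 3*t + 5))) && ((!(acc > 6)) ==> ((2*acc < 6 ==> ((2*acc < 6 ==> ((2*acc < 6 ==> ((!(2*acc < 6)) && 2*val < 3*acc + 5)) && ((!(2*acc < 6)) ==> 2*val < 3*acc + 5))) && ((!(2*acc < 6)) ==> 2*val < 3*acc + 5))) && ((!(2*acc < 6)) ==> 2*acc > -5))))) && b == 4 implies it.
Countermodel: at the initial state acc = 11, b = 4, n = -8, t = 3, val = 0, the precondition holds but the weakest precondition fails.
Answer: invalid
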